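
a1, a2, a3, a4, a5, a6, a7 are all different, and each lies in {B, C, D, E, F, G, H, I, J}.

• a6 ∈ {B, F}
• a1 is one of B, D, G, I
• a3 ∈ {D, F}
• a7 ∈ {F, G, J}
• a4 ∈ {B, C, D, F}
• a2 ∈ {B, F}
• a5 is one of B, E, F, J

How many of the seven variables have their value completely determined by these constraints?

The 2 variables a2 and a6 are confined to {B, F}, which locks those values in; drop them from a1, a3, a4, a5, a7.
a3 has just one choice, so a3 = D. So a1, a4 can't be D.
a4's domain is down to {C}, so a4 = C.
Determined: a3=D, a4=C. The other variables each still have more than one consistent value. That makes 2.

2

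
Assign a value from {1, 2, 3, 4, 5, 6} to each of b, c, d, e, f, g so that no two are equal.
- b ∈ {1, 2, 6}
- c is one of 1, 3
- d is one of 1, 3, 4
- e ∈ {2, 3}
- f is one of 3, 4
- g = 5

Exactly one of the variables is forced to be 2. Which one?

e

g must be 5 (only option left).
The 5 still-open variables together cover exactly {1, 2, 3, 4, 6} — 5 values for 5 variables — and 6 appears only in b's list, so b = 6.
The 4 still-open variables together cover exactly {1, 2, 3, 4} — 4 values for 4 variables — and 2 appears only in e's list, so e = 2.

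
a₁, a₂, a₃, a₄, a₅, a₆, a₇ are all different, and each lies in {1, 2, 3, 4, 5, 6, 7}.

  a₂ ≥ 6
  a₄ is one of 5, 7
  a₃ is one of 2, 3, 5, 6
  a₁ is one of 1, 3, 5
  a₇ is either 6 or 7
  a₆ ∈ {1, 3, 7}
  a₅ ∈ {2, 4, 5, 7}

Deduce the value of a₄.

The 7 variables together cover exactly {1, 2, 3, 4, 5, 6, 7} — 7 values for 7 variables — and 4 appears only in a₅'s list, so a₅ = 4.
The 6 still-open variables together cover exactly {1, 2, 3, 5, 6, 7} — 6 values for 6 variables — and 2 appears only in a₃'s list, so a₃ = 2.
a₂ and a₇ share exactly the 2 values {6, 7}; by pigeonhole those values go to them, so strike 6, 7 from a₄, a₆.
So a₄ = 5.

5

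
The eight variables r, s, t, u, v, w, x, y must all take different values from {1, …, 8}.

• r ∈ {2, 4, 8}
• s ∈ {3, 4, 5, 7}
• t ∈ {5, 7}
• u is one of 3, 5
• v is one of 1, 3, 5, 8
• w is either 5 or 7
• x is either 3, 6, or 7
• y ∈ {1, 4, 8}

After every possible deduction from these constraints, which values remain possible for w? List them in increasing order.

The 8 variables together cover exactly {1, 2, 3, 4, 5, 6, 7, 8} — 8 values for 8 variables — and 2 appears only in r's list, so r = 2.
Among the 7 still-open variables, 6 fits only x (and all 7 values in {1, 3, 4, 5, 6, 7, 8} must be used), so x = 6.
t and w share exactly the 2 values {5, 7}; by pigeonhole those values go to them, so strike 5, 7 from s, u, v.
u's domain is down to {3}, so u = 3. So s, v can't be 3.
That leaves s = 4. Strike 4 from y.
No further eliminations apply; w can still be any of 5, 7.

5, 7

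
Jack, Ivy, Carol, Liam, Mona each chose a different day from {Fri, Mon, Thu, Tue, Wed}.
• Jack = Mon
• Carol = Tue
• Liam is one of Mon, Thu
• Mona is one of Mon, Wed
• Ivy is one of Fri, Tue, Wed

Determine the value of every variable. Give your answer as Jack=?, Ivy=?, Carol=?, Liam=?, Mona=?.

Jack has just one choice, so Jack = Mon. So Liam, Mona can't be Mon.
Carol must be Tue (only option left). So Ivy can't be Tue.
That leaves Liam = Thu.
Mona's domain is down to {Wed}, so Mona = Wed. Remove Wed from Ivy.
Ivy's domain is down to {Fri}, so Ivy = Fri.

Jack=Mon, Ivy=Fri, Carol=Tue, Liam=Thu, Mona=Wed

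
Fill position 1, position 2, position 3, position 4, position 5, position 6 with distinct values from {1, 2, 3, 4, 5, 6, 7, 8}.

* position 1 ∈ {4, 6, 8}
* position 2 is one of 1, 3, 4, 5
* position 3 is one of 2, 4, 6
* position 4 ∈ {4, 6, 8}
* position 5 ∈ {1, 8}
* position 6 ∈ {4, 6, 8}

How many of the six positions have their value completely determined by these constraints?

position 1, position 4, position 6 share exactly the 3 values {4, 6, 8}; by pigeonhole those values go to them, so strike 4, 6, 8 from position 2, position 3, position 5.
position 3 has just one choice, so position 3 = 2.
position 5 has just one choice, so position 5 = 1. Eliminate 1 elsewhere: position 2.
Determined: position 3=2, position 5=1. The other positions each still have more than one consistent value. That makes 2.

2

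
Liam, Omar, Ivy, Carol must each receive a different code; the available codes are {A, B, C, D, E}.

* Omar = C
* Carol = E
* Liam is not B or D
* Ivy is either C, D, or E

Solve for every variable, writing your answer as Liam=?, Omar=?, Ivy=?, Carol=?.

Omar's domain is down to {C}, so Omar = C. Eliminate C elsewhere: Liam, Ivy.
Carol must be E (only option left). So Liam, Ivy can't be E.
Liam must be A (only option left).
That leaves Ivy = D.

Liam=A, Omar=C, Ivy=D, Carol=E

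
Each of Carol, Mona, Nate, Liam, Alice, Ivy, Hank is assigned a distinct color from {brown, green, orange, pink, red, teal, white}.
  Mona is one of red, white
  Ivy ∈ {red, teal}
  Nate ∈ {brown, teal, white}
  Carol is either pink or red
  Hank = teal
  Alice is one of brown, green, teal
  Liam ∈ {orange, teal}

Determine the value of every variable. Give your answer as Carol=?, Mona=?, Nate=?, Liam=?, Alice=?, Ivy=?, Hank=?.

Hank has just one choice, so Hank = teal. Strike teal from Nate, Liam, Alice, Ivy.
That leaves Liam = orange.
That leaves Ivy = red. So Carol, Mona can't be red.
Carol's domain is down to {pink}, so Carol = pink.
Mona's domain is down to {white}, so Mona = white. So Nate can't be white.
That leaves Nate = brown. Remove brown from Alice.
Alice has just one choice, so Alice = green.

Carol=pink, Mona=white, Nate=brown, Liam=orange, Alice=green, Ivy=red, Hank=teal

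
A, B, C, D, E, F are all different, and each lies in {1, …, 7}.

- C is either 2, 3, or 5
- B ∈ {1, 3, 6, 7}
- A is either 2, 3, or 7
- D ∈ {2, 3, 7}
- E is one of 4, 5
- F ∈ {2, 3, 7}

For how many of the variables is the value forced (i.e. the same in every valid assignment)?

2

The 3 variables A, D, F are confined to {2, 3, 7}, which locks those values in; drop them from B, C.
That leaves C = 5. So E can't be 5.
E must be 4 (only option left).
Determined: C=5, E=4. The other variables each still have more than one consistent value. That makes 2.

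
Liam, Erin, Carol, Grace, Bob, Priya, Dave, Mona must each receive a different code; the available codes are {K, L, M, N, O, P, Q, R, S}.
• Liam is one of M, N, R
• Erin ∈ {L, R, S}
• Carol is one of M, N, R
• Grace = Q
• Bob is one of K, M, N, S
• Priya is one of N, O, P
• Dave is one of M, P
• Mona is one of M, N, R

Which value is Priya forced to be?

O

Grace must be Q (only option left).
Liam, Carol, Mona share exactly the 3 values {M, N, R}; by pigeonhole those values go to them, so strike M, N, R from Erin, Bob, Priya, Dave.
Dave must be P (only option left). Remove P from Priya.
So Priya = O.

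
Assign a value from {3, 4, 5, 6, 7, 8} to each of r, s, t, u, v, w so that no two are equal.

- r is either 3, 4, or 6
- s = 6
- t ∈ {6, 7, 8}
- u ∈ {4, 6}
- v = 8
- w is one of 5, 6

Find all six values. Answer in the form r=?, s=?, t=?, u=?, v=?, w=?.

s must be 6 (only option left). So r, t, u, w can't be 6.
u's domain is down to {4}, so u = 4. So r can't be 4.
That leaves v = 8. So t can't be 8.
That leaves w = 5.
r has just one choice, so r = 3.
That leaves t = 7.

r=3, s=6, t=7, u=4, v=8, w=5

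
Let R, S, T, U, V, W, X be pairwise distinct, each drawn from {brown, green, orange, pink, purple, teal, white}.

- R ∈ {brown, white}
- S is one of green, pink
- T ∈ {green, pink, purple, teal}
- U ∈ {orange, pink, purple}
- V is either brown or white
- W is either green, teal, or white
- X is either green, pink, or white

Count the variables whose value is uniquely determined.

Among the 7 variables, orange fits only U (and all 7 values in {brown, green, orange, pink, purple, teal, white} must be used), so U = orange.
The 6 still-open variables together cover exactly {brown, green, pink, purple, teal, white} — 6 values for 6 variables — and purple appears only in T's list, so T = purple.
The 5 still-open variables draw from only 5 values {brown, green, pink, teal, white}, so each is used; only W can be teal, hence W = teal.
R and V share exactly the 2 values {brown, white}; by pigeonhole those values go to them, so strike brown, white from X.
Determined: T=purple, U=orange, W=teal. The other variables each still have more than one consistent value. That makes 3.

3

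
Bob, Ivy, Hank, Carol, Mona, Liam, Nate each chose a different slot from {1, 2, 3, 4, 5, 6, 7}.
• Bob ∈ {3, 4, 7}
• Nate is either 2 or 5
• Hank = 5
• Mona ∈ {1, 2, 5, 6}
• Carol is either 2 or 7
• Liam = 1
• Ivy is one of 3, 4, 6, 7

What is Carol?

Hank's domain is down to {5}, so Hank = 5. Remove 5 from Mona, Nate.
Liam must be 1 (only option left). Eliminate 1 elsewhere: Mona.
Nate must be 2 (only option left). Eliminate 2 elsewhere: Carol, Mona.
So Carol = 7.

7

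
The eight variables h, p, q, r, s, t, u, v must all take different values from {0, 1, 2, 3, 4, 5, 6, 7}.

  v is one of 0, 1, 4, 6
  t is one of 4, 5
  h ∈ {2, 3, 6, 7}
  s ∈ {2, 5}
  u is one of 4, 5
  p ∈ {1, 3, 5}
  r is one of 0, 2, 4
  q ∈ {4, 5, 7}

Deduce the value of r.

t and u between them cover only {4, 5} — a naked pair. Remove those values from p, q, r, s, v.
q has just one choice, so q = 7. Eliminate 7 elsewhere: h.
That leaves s = 2. Strike 2 from h, r.
So r = 0.

0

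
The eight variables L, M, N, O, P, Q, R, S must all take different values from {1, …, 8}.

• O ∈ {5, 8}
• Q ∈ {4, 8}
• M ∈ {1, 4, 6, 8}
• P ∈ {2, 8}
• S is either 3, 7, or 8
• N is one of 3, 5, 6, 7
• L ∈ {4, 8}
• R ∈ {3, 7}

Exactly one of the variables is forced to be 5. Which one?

O

The 8 variables draw from only 8 values {1, 2, 3, 4, 5, 6, 7, 8}, so each is used; only M can be 1, hence M = 1.
Among the 7 still-open variables, 2 fits only P (and all 7 values in {2, 3, 4, 5, 6, 7, 8} must be used), so P = 2.
The 6 still-open variables together cover exactly {3, 4, 5, 6, 7, 8} — 6 values for 6 variables — and 6 appears only in N's list, so N = 6.
Among the 5 still-open variables, 5 fits only O (and all 5 values in {3, 4, 5, 7, 8} must be used), so O = 5.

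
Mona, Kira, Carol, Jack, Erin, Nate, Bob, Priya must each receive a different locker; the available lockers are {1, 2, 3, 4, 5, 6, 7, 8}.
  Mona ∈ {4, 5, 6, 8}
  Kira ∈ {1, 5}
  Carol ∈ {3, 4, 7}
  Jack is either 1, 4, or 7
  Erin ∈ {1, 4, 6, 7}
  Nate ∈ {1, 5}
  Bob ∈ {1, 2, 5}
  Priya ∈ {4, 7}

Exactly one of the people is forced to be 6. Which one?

Erin

Among the 8 variables, 2 fits only Bob (and all 8 values in {1, 2, 3, 4, 5, 6, 7, 8} must be used), so Bob = 2.
The 7 still-open variables draw from only 7 values {1, 3, 4, 5, 6, 7, 8}, so each is used; only Carol can be 3, hence Carol = 3.
The 6 still-open variables together cover exactly {1, 4, 5, 6, 7, 8} — 6 values for 6 variables — and 8 appears only in Mona's list, so Mona = 8.
The 5 still-open variables together cover exactly {1, 4, 5, 6, 7} — 5 values for 5 variables — and 6 appears only in Erin's list, so Erin = 6.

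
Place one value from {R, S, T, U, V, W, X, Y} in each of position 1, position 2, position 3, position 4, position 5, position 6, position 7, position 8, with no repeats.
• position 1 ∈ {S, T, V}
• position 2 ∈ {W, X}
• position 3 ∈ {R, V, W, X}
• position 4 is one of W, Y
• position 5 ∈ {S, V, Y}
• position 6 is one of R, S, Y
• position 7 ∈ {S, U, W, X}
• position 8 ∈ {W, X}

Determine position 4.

The 8 variables draw from only 8 values {R, S, T, U, V, W, X, Y}, so each is used; only position 1 can be T, hence position 1 = T.
The 7 still-open variables together cover exactly {R, S, U, V, W, X, Y} — 7 values for 7 variables — and U appears only in position 7's list, so position 7 = U.
position 2 and position 8 share exactly the 2 values {W, X}; by pigeonhole those values go to them, so strike W, X from position 3, position 4.
So position 4 = Y.

Y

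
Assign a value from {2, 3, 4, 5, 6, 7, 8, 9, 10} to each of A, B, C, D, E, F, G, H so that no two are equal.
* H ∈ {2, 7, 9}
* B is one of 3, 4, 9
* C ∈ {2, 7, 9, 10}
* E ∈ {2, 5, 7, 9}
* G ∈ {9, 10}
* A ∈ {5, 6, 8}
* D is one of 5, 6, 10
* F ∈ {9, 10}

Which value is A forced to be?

8

The 2 variables F and G are confined to {9, 10}, which locks those values in; drop them from B, C, D, E, H.
The 2 variables C and H are confined to {2, 7}, which locks those values in; drop them from E.
E must be 5 (only option left). Remove 5 from A, D.
D must be 6 (only option left). Strike 6 from A.
So A = 8.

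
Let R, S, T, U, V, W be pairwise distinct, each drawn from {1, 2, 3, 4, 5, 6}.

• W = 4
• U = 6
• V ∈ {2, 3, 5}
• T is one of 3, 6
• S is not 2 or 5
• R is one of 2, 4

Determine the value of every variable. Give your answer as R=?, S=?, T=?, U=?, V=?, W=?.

R=2, S=1, T=3, U=6, V=5, W=4

U must be 6 (only option left). Remove 6 from S, T.
W's domain is down to {4}, so W = 4. So R, S can't be 4.
That leaves R = 2. So V can't be 2.
T has just one choice, so T = 3. So S, V can't be 3.
That leaves V = 5.
That leaves S = 1.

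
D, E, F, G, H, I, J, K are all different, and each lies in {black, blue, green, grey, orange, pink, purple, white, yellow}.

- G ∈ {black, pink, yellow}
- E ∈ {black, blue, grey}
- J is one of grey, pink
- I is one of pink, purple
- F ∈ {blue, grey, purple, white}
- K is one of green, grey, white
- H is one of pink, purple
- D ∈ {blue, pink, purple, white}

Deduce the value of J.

grey

Among the 8 variables, green fits only K (and all 8 values in {black, blue, green, grey, pink, purple, white, yellow} must be used), so K = green.
The 7 still-open variables together cover exactly {black, blue, grey, pink, purple, white, yellow} — 7 values for 7 variables — and yellow appears only in G's list, so G = yellow.
The 6 still-open variables together cover exactly {black, blue, grey, pink, purple, white} — 6 values for 6 variables — and black appears only in E's list, so E = black.
The 2 variables H and I are confined to {pink, purple}, which locks those values in; drop them from D, F, J.
So J = grey.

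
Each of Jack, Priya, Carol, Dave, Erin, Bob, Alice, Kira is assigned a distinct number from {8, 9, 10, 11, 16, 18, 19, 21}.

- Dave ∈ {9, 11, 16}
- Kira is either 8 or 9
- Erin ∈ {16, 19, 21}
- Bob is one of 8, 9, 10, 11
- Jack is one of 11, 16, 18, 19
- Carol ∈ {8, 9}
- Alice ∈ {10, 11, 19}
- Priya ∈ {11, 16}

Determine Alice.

The 8 variables together cover exactly {8, 9, 10, 11, 16, 18, 19, 21} — 8 values for 8 variables — and 18 appears only in Jack's list, so Jack = 18.
The 7 still-open variables draw from only 7 values {8, 9, 10, 11, 16, 19, 21}, so each is used; only Erin can be 21, hence Erin = 21.
Among the 6 still-open variables, 19 fits only Alice (and all 6 values in {8, 9, 10, 11, 16, 19} must be used), so Alice = 19.

19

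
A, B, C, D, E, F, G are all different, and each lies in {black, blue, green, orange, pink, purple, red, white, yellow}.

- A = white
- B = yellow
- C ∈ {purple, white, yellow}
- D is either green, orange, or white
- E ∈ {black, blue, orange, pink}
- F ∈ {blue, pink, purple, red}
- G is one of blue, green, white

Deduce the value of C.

purple

A has just one choice, so A = white. Remove white from C, D, G.
B's domain is down to {yellow}, so B = yellow. Strike yellow from C.
So C = purple.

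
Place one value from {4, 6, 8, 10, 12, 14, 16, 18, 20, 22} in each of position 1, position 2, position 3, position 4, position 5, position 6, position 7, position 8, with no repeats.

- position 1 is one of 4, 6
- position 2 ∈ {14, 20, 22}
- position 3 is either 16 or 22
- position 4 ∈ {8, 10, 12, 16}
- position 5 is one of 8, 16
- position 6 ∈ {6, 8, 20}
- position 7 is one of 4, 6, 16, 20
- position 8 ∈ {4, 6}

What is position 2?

14

The 2 variables position 1 and position 8 are confined to {4, 6}, which locks those values in; drop them from position 6, position 7.
The 3 variables position 5, position 6, position 7 are confined to {8, 16, 20}, which locks those values in; drop them from position 2, position 3, position 4.
position 3 has just one choice, so position 3 = 22. Strike 22 from position 2.
So position 2 = 14.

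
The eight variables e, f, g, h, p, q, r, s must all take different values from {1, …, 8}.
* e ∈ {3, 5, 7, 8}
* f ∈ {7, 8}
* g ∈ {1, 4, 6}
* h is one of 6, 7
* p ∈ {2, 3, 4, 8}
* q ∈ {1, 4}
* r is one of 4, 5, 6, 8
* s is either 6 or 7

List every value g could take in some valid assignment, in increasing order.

1, 4

Among the 8 variables, 2 fits only p (and all 8 values in {1, 2, 3, 4, 5, 6, 7, 8} must be used), so p = 2.
The 7 still-open variables together cover exactly {1, 3, 4, 5, 6, 7, 8} — 7 values for 7 variables — and 3 appears only in e's list, so e = 3.
The 6 still-open variables draw from only 6 values {1, 4, 5, 6, 7, 8}, so each is used; only r can be 5, hence r = 5.
Among the 5 still-open variables, 8 fits only f (and all 5 values in {1, 4, 6, 7, 8} must be used), so f = 8.
h and s share exactly the 2 values {6, 7}; by pigeonhole those values go to them, so strike 6, 7 from g.
No further eliminations apply; g can still be any of 1, 4.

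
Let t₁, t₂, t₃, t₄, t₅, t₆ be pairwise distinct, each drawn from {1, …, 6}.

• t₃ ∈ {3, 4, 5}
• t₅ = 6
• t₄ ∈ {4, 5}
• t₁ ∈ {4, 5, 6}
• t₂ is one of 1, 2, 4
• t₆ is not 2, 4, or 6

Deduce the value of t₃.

t₅'s domain is down to {6}, so t₅ = 6. Strike 6 from t₁.
The 5 still-open variables draw from only 5 values {1, 2, 3, 4, 5}, so each is used; only t₂ can be 2, hence t₂ = 2.
The 4 still-open variables draw from only 4 values {1, 3, 4, 5}, so each is used; only t₆ can be 1, hence t₆ = 1.
The 3 still-open variables draw from only 3 values {3, 4, 5}, so each is used; only t₃ can be 3, hence t₃ = 3.

3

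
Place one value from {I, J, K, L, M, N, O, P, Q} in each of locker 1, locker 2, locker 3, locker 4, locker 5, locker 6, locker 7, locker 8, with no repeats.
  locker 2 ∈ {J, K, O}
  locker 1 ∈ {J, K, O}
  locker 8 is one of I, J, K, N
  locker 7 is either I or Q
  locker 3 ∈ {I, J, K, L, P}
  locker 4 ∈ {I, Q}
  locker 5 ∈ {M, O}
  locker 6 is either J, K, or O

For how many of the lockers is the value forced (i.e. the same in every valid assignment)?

locker 4 and locker 7 share exactly the 2 values {I, Q}; by pigeonhole those values go to them, so strike I, Q from locker 3, locker 8.
The 3 variables locker 1, locker 2, locker 6 are confined to {J, K, O}, which locks those values in; drop them from locker 3, locker 5, locker 8.
locker 5 has just one choice, so locker 5 = M.
locker 8 has just one choice, so locker 8 = N.
Determined: locker 5=M, locker 8=N. The other lockers each still have more than one consistent value. That makes 2.

2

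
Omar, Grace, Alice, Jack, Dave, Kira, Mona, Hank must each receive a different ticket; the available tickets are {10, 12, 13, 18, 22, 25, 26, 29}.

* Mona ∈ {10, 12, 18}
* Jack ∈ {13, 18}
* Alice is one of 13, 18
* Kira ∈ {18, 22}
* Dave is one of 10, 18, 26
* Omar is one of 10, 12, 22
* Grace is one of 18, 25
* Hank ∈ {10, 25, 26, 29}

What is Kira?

22

The 8 variables together cover exactly {10, 12, 13, 18, 22, 25, 26, 29} — 8 values for 8 variables — and 29 appears only in Hank's list, so Hank = 29.
Among the 7 still-open variables, 25 fits only Grace (and all 7 values in {10, 12, 13, 18, 22, 25, 26} must be used), so Grace = 25.
Among the 6 still-open variables, 26 fits only Dave (and all 6 values in {10, 12, 13, 18, 22, 26} must be used), so Dave = 26.
Alice and Jack share exactly the 2 values {13, 18}; by pigeonhole those values go to them, so strike 13, 18 from Kira, Mona.
So Kira = 22.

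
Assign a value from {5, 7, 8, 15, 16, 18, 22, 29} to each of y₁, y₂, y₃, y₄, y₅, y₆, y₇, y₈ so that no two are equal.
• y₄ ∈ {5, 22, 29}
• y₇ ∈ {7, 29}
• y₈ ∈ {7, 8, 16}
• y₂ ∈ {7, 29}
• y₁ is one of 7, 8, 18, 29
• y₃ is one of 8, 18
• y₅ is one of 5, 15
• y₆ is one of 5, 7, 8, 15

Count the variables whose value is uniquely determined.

2

The 8 variables together cover exactly {5, 7, 8, 15, 16, 18, 22, 29} — 8 values for 8 variables — and 16 appears only in y₈'s list, so y₈ = 16.
The 7 still-open variables together cover exactly {5, 7, 8, 15, 18, 22, 29} — 7 values for 7 variables — and 22 appears only in y₄'s list, so y₄ = 22.
The 2 variables y₂ and y₇ are confined to {7, 29}, which locks those values in; drop them from y₁, y₆.
y₁ and y₃ between them cover only {8, 18} — a naked pair. Remove those values from y₆.
Determined: y₄=22, y₈=16. The other variables each still have more than one consistent value. That makes 2.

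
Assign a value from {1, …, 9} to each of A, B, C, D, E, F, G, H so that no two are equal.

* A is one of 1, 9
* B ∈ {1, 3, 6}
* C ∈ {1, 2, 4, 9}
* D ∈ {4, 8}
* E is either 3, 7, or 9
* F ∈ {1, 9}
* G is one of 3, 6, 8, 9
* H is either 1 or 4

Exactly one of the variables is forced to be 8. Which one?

D

The 8 variables draw from only 8 values {1, 2, 3, 4, 6, 7, 8, 9}, so each is used; only C can be 2, hence C = 2.
The 7 still-open variables draw from only 7 values {1, 3, 4, 6, 7, 8, 9}, so each is used; only E can be 7, hence E = 7.
A and F share exactly the 2 values {1, 9}; by pigeonhole those values go to them, so strike 1, 9 from B, G, H.
H has just one choice, so H = 4. Eliminate 4 elsewhere: D.
So 8 goes to D.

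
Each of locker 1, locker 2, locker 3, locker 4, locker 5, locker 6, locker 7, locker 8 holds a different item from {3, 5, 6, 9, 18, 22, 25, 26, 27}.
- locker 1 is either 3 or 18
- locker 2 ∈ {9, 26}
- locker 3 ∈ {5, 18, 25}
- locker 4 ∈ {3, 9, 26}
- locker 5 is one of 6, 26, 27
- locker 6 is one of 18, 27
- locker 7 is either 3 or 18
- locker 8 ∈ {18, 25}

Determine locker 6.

Among the 8 variables, 5 fits only locker 3 (and all 8 values in {3, 5, 6, 9, 18, 25, 26, 27} must be used), so locker 3 = 5.
The 7 still-open variables draw from only 7 values {3, 6, 9, 18, 25, 26, 27}, so each is used; only locker 5 can be 6, hence locker 5 = 6.
Among the 6 still-open variables, 25 fits only locker 8 (and all 6 values in {3, 9, 18, 25, 26, 27} must be used), so locker 8 = 25.
Among the 5 still-open variables, 27 fits only locker 6 (and all 5 values in {3, 9, 18, 26, 27} must be used), so locker 6 = 27.

27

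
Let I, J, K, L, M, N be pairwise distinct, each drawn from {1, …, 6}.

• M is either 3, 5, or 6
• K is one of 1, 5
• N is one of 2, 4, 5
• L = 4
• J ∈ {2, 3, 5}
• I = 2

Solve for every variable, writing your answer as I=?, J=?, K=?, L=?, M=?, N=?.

I=2, J=3, K=1, L=4, M=6, N=5

I must be 2 (only option left). So J, N can't be 2.
L's domain is down to {4}, so L = 4. So N can't be 4.
N's domain is down to {5}, so N = 5. Strike 5 from J, K, M.
J's domain is down to {3}, so J = 3. Remove 3 from M.
K has just one choice, so K = 1.
M has just one choice, so M = 6.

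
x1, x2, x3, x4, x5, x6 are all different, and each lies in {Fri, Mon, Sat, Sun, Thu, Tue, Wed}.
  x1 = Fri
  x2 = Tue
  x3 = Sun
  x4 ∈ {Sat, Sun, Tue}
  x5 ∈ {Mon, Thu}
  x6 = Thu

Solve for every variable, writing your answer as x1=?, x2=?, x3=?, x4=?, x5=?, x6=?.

x1 must be Fri (only option left).
x2 has just one choice, so x2 = Tue. Strike Tue from x4.
That leaves x3 = Sun. Eliminate Sun elsewhere: x4.
x4 has just one choice, so x4 = Sat.
That leaves x6 = Thu. Strike Thu from x5.
x5 has just one choice, so x5 = Mon.

x1=Fri, x2=Tue, x3=Sun, x4=Sat, x5=Mon, x6=Thu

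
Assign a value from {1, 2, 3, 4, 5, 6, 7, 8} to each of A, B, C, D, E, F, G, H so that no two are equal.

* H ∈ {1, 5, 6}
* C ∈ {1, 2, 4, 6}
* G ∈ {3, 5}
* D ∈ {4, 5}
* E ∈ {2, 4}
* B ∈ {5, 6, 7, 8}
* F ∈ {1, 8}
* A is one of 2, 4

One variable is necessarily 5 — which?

D

The 8 variables draw from only 8 values {1, 2, 3, 4, 5, 6, 7, 8}, so each is used; only G can be 3, hence G = 3.
The 7 still-open variables draw from only 7 values {1, 2, 4, 5, 6, 7, 8}, so each is used; only B can be 7, hence B = 7.
The 6 still-open variables together cover exactly {1, 2, 4, 5, 6, 8} — 6 values for 6 variables — and 8 appears only in F's list, so F = 8.
A and E share exactly the 2 values {2, 4}; by pigeonhole those values go to them, so strike 2, 4 from C, D.
So 5 goes to D.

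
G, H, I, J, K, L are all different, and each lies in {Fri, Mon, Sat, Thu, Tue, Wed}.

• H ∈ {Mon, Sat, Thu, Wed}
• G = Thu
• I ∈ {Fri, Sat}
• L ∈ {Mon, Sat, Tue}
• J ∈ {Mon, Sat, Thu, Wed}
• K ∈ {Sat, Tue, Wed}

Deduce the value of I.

G's domain is down to {Thu}, so G = Thu. Remove Thu from H, J.
The 5 still-open variables together cover exactly {Fri, Mon, Sat, Tue, Wed} — 5 values for 5 variables — and Fri appears only in I's list, so I = Fri.

Fri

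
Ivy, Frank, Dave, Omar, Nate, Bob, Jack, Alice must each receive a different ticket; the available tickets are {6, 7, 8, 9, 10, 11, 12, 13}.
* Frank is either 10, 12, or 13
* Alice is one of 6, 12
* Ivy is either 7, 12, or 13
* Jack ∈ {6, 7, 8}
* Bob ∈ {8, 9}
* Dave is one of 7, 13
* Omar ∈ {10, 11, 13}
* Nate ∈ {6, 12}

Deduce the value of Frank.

The 8 variables draw from only 8 values {6, 7, 8, 9, 10, 11, 12, 13}, so each is used; only Bob can be 9, hence Bob = 9.
The 7 still-open variables together cover exactly {6, 7, 8, 10, 11, 12, 13} — 7 values for 7 variables — and 8 appears only in Jack's list, so Jack = 8.
Among the 6 still-open variables, 11 fits only Omar (and all 6 values in {6, 7, 10, 11, 12, 13} must be used), so Omar = 11.
Among the 5 still-open variables, 10 fits only Frank (and all 5 values in {6, 7, 10, 12, 13} must be used), so Frank = 10.

10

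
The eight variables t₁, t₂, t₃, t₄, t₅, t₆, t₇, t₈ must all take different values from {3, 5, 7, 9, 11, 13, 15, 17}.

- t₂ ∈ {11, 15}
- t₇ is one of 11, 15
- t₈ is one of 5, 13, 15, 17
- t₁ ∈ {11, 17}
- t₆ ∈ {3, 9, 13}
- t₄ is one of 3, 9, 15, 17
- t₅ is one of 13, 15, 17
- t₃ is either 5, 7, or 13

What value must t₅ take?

Among the 8 variables, 7 fits only t₃ (and all 8 values in {3, 5, 7, 9, 11, 13, 15, 17} must be used), so t₃ = 7.
The 7 still-open variables together cover exactly {3, 5, 9, 11, 13, 15, 17} — 7 values for 7 variables — and 5 appears only in t₈'s list, so t₈ = 5.
t₂ and t₇ share exactly the 2 values {11, 15}; by pigeonhole those values go to them, so strike 11, 15 from t₁, t₄, t₅.
t₁'s domain is down to {17}, so t₁ = 17. Remove 17 from t₄, t₅.
So t₅ = 13.

13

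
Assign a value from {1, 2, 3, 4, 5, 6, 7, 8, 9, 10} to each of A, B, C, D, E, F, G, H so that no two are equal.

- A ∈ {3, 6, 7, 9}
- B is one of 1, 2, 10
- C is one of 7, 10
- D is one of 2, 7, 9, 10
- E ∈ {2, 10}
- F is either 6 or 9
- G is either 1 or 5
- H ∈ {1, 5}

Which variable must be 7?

C

The 8 variables together cover exactly {1, 2, 3, 5, 6, 7, 9, 10} — 8 values for 8 variables — and 3 appears only in A's list, so A = 3.
Among the 7 still-open variables, 6 fits only F (and all 7 values in {1, 2, 5, 6, 7, 9, 10} must be used), so F = 6.
Among the 6 still-open variables, 9 fits only D (and all 6 values in {1, 2, 5, 7, 9, 10} must be used), so D = 9.
The 5 still-open variables together cover exactly {1, 2, 5, 7, 10} — 5 values for 5 variables — and 7 appears only in C's list, so C = 7.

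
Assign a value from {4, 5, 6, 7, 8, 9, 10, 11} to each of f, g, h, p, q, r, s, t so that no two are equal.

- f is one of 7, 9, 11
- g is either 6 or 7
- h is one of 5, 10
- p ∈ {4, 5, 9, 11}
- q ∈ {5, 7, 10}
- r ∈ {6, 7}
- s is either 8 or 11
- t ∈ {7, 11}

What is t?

11

The 8 variables together cover exactly {4, 5, 6, 7, 8, 9, 10, 11} — 8 values for 8 variables — and 4 appears only in p's list, so p = 4.
Among the 7 still-open variables, 8 fits only s (and all 7 values in {5, 6, 7, 8, 9, 10, 11} must be used), so s = 8.
The 6 still-open variables together cover exactly {5, 6, 7, 9, 10, 11} — 6 values for 6 variables — and 9 appears only in f's list, so f = 9.
Among the 5 still-open variables, 11 fits only t (and all 5 values in {5, 6, 7, 10, 11} must be used), so t = 11.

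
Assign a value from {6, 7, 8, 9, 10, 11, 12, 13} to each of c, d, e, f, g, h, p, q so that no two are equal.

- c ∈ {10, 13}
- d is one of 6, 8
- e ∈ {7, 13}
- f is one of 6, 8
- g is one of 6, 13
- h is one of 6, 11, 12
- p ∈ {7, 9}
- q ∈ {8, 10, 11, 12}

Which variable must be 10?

c

The 8 variables together cover exactly {6, 7, 8, 9, 10, 11, 12, 13} — 8 values for 8 variables — and 9 appears only in p's list, so p = 9.
The 7 still-open variables together cover exactly {6, 7, 8, 10, 11, 12, 13} — 7 values for 7 variables — and 7 appears only in e's list, so e = 7.
d and f share exactly the 2 values {6, 8}; by pigeonhole those values go to them, so strike 6, 8 from g, h, q.
g must be 13 (only option left). Remove 13 from c.
So 10 goes to c.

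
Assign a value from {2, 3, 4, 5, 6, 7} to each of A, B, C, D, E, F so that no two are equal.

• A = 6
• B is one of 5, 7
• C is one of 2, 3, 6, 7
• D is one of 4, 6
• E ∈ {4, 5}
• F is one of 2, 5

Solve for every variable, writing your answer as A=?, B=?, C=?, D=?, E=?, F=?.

A's domain is down to {6}, so A = 6. So C, D can't be 6.
That leaves D = 4. Eliminate 4 elsewhere: E.
E has just one choice, so E = 5. Eliminate 5 elsewhere: B, F.
That leaves F = 2. So C can't be 2.
B's domain is down to {7}, so B = 7. So C can't be 7.
That leaves C = 3.

A=6, B=7, C=3, D=4, E=5, F=2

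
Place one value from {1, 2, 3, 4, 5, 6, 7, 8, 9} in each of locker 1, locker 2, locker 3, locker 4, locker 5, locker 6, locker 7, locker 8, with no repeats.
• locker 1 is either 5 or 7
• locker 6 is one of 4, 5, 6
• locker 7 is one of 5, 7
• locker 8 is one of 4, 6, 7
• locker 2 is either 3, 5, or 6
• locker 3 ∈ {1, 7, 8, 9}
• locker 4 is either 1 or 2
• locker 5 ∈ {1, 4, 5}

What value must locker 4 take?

locker 1 and locker 7 share exactly the 2 values {5, 7}; by pigeonhole those values go to them, so strike 5, 7 from locker 2, locker 3, locker 5, locker 6, locker 8.
locker 6 and locker 8 between them cover only {4, 6} — a naked pair. Remove those values from locker 2, locker 5.
locker 2 must be 3 (only option left).
locker 5 has just one choice, so locker 5 = 1. So locker 3, locker 4 can't be 1.
So locker 4 = 2.

2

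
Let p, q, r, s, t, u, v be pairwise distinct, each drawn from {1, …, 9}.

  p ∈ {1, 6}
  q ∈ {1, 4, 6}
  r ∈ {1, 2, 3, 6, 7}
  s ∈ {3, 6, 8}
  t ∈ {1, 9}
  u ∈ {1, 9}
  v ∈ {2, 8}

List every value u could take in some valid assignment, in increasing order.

1, 9

The 2 variables t and u are confined to {1, 9}, which locks those values in; drop them from p, q, r.
p's domain is down to {6}, so p = 6. Strike 6 from q, r, s.
q's domain is down to {4}, so q = 4.
No further eliminations apply; u can still be any of 1, 9.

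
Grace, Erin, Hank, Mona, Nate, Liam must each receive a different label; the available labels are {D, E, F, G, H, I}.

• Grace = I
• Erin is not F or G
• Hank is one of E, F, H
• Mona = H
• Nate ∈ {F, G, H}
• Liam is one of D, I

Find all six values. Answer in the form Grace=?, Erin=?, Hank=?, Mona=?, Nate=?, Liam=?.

Grace=I, Erin=E, Hank=F, Mona=H, Nate=G, Liam=D

Grace must be I (only option left). Eliminate I elsewhere: Erin, Liam.
Mona must be H (only option left). Strike H from Erin, Hank, Nate.
Liam has just one choice, so Liam = D. So Erin can't be D.
Erin must be E (only option left). So Hank can't be E.
Hank must be F (only option left). Strike F from Nate.
That leaves Nate = G.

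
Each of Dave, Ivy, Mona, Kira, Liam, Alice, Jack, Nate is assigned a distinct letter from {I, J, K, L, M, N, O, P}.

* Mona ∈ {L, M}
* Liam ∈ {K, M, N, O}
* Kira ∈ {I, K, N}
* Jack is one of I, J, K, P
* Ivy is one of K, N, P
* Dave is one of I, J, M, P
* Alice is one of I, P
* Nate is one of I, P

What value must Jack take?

The 8 variables draw from only 8 values {I, J, K, L, M, N, O, P}, so each is used; only Mona can be L, hence Mona = L.
The 7 still-open variables draw from only 7 values {I, J, K, M, N, O, P}, so each is used; only Liam can be O, hence Liam = O.
Among the 6 still-open variables, M fits only Dave (and all 6 values in {I, J, K, M, N, P} must be used), so Dave = M.
Among the 5 still-open variables, J fits only Jack (and all 5 values in {I, J, K, N, P} must be used), so Jack = J.

J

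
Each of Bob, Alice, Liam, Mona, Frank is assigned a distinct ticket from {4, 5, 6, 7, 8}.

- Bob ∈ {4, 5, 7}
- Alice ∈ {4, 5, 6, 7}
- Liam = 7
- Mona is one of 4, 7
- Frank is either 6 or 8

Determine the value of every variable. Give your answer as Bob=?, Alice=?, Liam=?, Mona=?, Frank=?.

Bob=5, Alice=6, Liam=7, Mona=4, Frank=8

Liam's domain is down to {7}, so Liam = 7. Remove 7 from Bob, Alice, Mona.
Mona's domain is down to {4}, so Mona = 4. So Bob, Alice can't be 4.
Bob's domain is down to {5}, so Bob = 5. Eliminate 5 elsewhere: Alice.
Alice's domain is down to {6}, so Alice = 6. Strike 6 from Frank.
Frank's domain is down to {8}, so Frank = 8.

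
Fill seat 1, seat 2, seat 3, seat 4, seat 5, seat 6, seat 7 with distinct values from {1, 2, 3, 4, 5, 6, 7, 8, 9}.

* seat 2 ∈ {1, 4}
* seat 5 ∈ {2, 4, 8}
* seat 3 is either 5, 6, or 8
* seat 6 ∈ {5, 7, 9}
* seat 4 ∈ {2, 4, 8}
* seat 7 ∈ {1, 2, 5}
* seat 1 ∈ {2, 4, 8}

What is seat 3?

seat 1, seat 4, seat 5 share exactly the 3 values {2, 4, 8}; by pigeonhole those values go to them, so strike 2, 4, 8 from seat 2, seat 3, seat 7.
seat 2 has just one choice, so seat 2 = 1. So seat 7 can't be 1.
seat 7 has just one choice, so seat 7 = 5. Eliminate 5 elsewhere: seat 3, seat 6.
So seat 3 = 6.

6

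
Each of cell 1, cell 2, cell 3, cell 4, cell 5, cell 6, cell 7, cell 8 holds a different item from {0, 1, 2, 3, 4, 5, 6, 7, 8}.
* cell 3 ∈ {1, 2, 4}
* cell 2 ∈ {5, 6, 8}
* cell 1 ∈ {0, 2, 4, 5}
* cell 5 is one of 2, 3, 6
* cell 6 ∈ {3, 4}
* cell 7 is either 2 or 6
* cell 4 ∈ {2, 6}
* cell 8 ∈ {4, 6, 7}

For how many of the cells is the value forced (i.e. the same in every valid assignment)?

4

cell 4 and cell 7 share exactly the 2 values {2, 6}; by pigeonhole those values go to them, so strike 2, 6 from cell 1, cell 2, cell 3, cell 5, cell 8.
cell 5's domain is down to {3}, so cell 5 = 3. So cell 6 can't be 3.
That leaves cell 6 = 4. Eliminate 4 elsewhere: cell 1, cell 3, cell 8.
That leaves cell 8 = 7.
cell 3's domain is down to {1}, so cell 3 = 1.
Determined: cell 3=1, cell 5=3, cell 6=4, cell 8=7. The other cells each still have more than one consistent value. That makes 4.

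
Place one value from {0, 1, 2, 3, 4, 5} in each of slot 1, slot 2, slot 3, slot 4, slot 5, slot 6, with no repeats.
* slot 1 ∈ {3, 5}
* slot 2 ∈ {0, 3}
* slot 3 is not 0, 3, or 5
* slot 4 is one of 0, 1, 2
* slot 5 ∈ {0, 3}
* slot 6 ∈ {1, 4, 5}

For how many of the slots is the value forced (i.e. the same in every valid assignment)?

The 2 variables slot 2 and slot 5 are confined to {0, 3}, which locks those values in; drop them from slot 1, slot 4.
slot 1 has just one choice, so slot 1 = 5. So slot 6 can't be 5.
Determined: slot 1=5. The other slots each still have more than one consistent value. That makes 1.

1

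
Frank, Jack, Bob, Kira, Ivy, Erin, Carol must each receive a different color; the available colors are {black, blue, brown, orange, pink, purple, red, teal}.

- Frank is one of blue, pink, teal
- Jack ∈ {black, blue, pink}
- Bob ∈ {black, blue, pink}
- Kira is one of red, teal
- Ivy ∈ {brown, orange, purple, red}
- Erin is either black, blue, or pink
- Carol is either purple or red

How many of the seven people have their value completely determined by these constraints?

3

Jack, Bob, Erin between them cover only {black, blue, pink} — a naked triple. Remove those values from Frank.
That leaves Frank = teal. Strike teal from Kira.
Kira's domain is down to {red}, so Kira = red. Remove red from Ivy, Carol.
Carol has just one choice, so Carol = purple. Eliminate purple elsewhere: Ivy.
Determined: Frank=teal, Kira=red, Carol=purple. The other people each still have more than one consistent value. That makes 3.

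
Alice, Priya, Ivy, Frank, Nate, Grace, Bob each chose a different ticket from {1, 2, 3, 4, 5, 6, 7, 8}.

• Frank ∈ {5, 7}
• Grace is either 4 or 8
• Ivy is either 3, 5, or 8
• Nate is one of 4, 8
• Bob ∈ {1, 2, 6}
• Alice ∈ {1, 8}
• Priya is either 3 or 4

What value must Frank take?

7

Nate and Grace between them cover only {4, 8} — a naked pair. Remove those values from Alice, Priya, Ivy.
Alice must be 1 (only option left). Remove 1 from Bob.
That leaves Priya = 3. Remove 3 from Ivy.
Ivy's domain is down to {5}, so Ivy = 5. Remove 5 from Frank.
So Frank = 7.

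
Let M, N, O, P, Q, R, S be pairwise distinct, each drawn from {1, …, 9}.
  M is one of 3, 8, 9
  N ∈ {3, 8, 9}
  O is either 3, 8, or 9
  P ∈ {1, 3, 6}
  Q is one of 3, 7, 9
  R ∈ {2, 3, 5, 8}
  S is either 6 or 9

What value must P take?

1

M, N, O between them cover only {3, 8, 9} — a naked triple. Remove those values from P, Q, R, S.
Q has just one choice, so Q = 7.
S must be 6 (only option left). Eliminate 6 elsewhere: P.
So P = 1.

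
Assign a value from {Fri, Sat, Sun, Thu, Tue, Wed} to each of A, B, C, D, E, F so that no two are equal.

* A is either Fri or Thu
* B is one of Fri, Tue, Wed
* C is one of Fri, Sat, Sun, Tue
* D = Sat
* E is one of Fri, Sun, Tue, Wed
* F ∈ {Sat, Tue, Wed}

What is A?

D has just one choice, so D = Sat. Remove Sat from C, F.
The 5 still-open variables together cover exactly {Fri, Sun, Thu, Tue, Wed} — 5 values for 5 variables — and Thu appears only in A's list, so A = Thu.

Thu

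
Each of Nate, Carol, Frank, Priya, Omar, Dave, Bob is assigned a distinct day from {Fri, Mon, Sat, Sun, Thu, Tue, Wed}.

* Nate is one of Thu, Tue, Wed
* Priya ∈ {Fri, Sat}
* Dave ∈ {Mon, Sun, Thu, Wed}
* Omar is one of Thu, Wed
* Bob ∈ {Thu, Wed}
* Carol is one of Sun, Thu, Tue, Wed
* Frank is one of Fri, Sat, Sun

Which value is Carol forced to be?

Among the 7 variables, Mon fits only Dave (and all 7 values in {Fri, Mon, Sat, Sun, Thu, Tue, Wed} must be used), so Dave = Mon.
Omar and Bob between them cover only {Thu, Wed} — a naked pair. Remove those values from Nate, Carol.
That leaves Nate = Tue. So Carol can't be Tue.
So Carol = Sun.

Sun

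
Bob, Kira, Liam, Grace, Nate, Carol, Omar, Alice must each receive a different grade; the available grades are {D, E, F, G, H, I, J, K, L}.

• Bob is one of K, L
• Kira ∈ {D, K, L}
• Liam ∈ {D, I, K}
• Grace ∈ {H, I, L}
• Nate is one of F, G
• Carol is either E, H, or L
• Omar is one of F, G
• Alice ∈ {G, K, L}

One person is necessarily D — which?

Kira

Among the 8 variables, E fits only Carol (and all 8 values in {D, E, F, G, H, I, K, L} must be used), so Carol = E.
Among the 7 still-open variables, H fits only Grace (and all 7 values in {D, F, G, H, I, K, L} must be used), so Grace = H.
The 6 still-open variables draw from only 6 values {D, F, G, I, K, L}, so each is used; only Liam can be I, hence Liam = I.
The 5 still-open variables together cover exactly {D, F, G, K, L} — 5 values for 5 variables — and D appears only in Kira's list, so Kira = D.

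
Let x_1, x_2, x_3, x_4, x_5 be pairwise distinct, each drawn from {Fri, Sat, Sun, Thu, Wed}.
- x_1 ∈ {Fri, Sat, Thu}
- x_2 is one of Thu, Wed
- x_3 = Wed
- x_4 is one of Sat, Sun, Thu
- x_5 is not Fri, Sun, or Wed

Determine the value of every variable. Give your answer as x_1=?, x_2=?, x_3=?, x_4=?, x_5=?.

x_3's domain is down to {Wed}, so x_3 = Wed. Strike Wed from x_2.
x_2 must be Thu (only option left). Strike Thu from x_1, x_4, x_5.
x_5's domain is down to {Sat}, so x_5 = Sat. Remove Sat from x_1, x_4.
That leaves x_1 = Fri.
x_4 has just one choice, so x_4 = Sun.

x_1=Fri, x_2=Thu, x_3=Wed, x_4=Sun, x_5=Sat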